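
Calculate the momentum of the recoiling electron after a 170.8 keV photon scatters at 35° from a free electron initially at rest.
5.3563e-23 kg·m/s

The electron is initially at rest, so by conservation of momentum:
p⃗_e = p⃗₀ − p⃗'  (incident photon momentum minus scattered photon momentum)

Photon momentum magnitudes (p = h/λ = E/c):
λ₀ = hc/E₀ = 7.2590 pm → p₀ = h/λ₀ = 9.1280e-23 kg·m/s
Δλ = λ_C(1 − cos 35°) = 0.4388 pm
λ' = 7.6978 pm → p' = h/λ' = 8.6077e-23 kg·m/s

The scattered photon makes angle θ = 35° with the incident direction, so by the law of cosines:
|p⃗_e|² = p₀² + p'² − 2p₀p'cos θ
|p⃗_e|² = (9.1280e-23)² + (8.6077e-23)² − 2·9.1280e-23·8.6077e-23·cos(35°)
|p⃗_e| = 5.3563e-23 kg·m/s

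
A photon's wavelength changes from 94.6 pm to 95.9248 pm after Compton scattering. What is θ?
63.00°

First find the wavelength shift:
Δλ = λ' - λ = 95.9248 - 94.6 = 1.3248 pm

Using Δλ = λ_C(1 - cos θ), with λ_C = h/(m_e·c) ≈ 2.42631024 pm:
cos θ = 1 - Δλ/λ_C
cos θ = 1 - 1.3248/2.42631024
cos θ = 0.453986

θ = arccos(0.453986)
θ = 63.00°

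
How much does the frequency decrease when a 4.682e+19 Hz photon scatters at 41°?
3.982e+18 Hz (decrease)

Convert frequency to wavelength (c = 299792458 m/s):
λ₀ = c/f₀ = 299792458/4.682e+19 = 6.4030854e-12 m = 6.4031 pm

Calculate Compton shift:
Δλ = λ_C(1 - cos(41°)) = 0.5952 pm

Final wavelength:
λ' = λ₀ + Δλ = 6.4031 + 0.5952 = 6.9982 pm

Final frequency:
f' = c/λ' = 299792458/6.9982360e-12 = 4.2838289e+19 Hz

Frequency shift (decrease):
Δf = f₀ - f' = 4.682e+19 - 4.2838289e+19 = 3.982e+18 Hz

(Intermediate values are shown rounded; full precision is carried through to the final answer.)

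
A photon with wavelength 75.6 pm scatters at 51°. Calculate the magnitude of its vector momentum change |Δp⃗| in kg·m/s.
7.5028e-24 kg·m/s

Photon momentum magnitude is p = h/λ.

Initial momentum:
p₀ = h/λ = 6.6261e-34/7.5600e-11 = 8.7646e-24 kg·m/s

After scattering:
λ' = λ + Δλ = 75.6 + 0.8994 = 76.4994 pm
p' = h/λ' = 6.6261e-34/7.6499e-11 = 8.6616e-24 kg·m/s

Momentum is a vector; the scattered photon's direction makes angle θ = 51° with the incident direction. The magnitude of the vector change Δp⃗ = p⃗₀ − p⃗' is found from the law of cosines:
|Δp⃗|² = p₀² + p'² − 2p₀p'cos θ
|Δp⃗|² = (8.7646e-24)² + (8.6616e-24)² − 2·8.7646e-24·8.6616e-24·cos(51°)
|Δp⃗| = 7.5028e-24 kg·m/s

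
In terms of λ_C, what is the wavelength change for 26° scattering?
0.1012 λ_C

The Compton shift formula is:
Δλ = λ_C(1 - cos θ)

Dividing both sides by λ_C:
Δλ/λ_C = 1 - cos θ

For θ = 26°:
Δλ/λ_C = 1 - cos(26°)
Δλ/λ_C = 1 - 0.8988
Δλ/λ_C = 0.1012

This means the shift is 0.1012 × λ_C = 0.2456 pm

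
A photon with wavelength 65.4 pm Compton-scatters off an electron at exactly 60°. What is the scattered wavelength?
66.6132 pm

Using the Compton formula: λ' = λ + λ_C(1 − cos θ)

For θ = 60°, cos θ = 1/2 (exact) = 0.5000, so:
1 − cos 60° = 1 − (1/2) = 0.5000

Δλ = λ_C × 0.5000 = 2.4263 × 0.5000 = 1.2132 pm

λ' = 65.4 + 1.2132 = 66.6132 pm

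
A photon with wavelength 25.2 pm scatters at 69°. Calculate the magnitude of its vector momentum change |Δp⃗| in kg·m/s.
2.8947e-23 kg·m/s

Photon momentum magnitude is p = h/λ.

Initial momentum:
p₀ = h/λ = 6.6261e-34/2.5200e-11 = 2.6294e-23 kg·m/s

After scattering:
λ' = λ + Δλ = 25.2 + 1.5568 = 26.7568 pm
p' = h/λ' = 6.6261e-34/2.6757e-11 = 2.4764e-23 kg·m/s

Momentum is a vector; the scattered photon's direction makes angle θ = 69° with the incident direction. The magnitude of the vector change Δp⃗ = p⃗₀ − p⃗' is found from the law of cosines:
|Δp⃗|² = p₀² + p'² − 2p₀p'cos θ
|Δp⃗|² = (2.6294e-23)² + (2.4764e-23)² − 2·2.6294e-23·2.4764e-23·cos(69°)
|Δp⃗| = 2.8947e-23 kg·m/s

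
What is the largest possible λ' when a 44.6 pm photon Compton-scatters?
49.4526 pm (at θ = 180°)

The Compton shift is Δλ = λ_C(1 − cos θ).

Since cos θ ranges from −1 to 1, the factor (1 − cos θ) ranges from 0 to 2; the maximum shift occurs at θ = 180° (backscattering):
Δλ_max = 2λ_C = 2 × 2.4263 pm = 4.8526 pm

Maximum scattered wavelength:
λ'_max = λ₀ + Δλ_max = 44.6 + 4.8526 = 49.4526 pm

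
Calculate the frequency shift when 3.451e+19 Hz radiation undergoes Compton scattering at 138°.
1.130e+19 Hz (decrease)

Convert frequency to wavelength (c = 299792458 m/s):
λ₀ = c/f₀ = 299792458/3.451e+19 = 8.6871185e-12 m = 8.6871 pm

Calculate Compton shift:
Δλ = λ_C(1 - cos(138°)) = 4.2294 pm

Final wavelength:
λ' = λ₀ + Δλ = 8.6871 + 4.2294 = 12.9165 pm

Final frequency:
f' = c/λ' = 299792458/1.2916529e-11 = 2.3209987e+19 Hz

Frequency shift (decrease):
Δf = f₀ - f' = 3.451e+19 - 2.3209987e+19 = 1.130e+19 Hz

(Intermediate values are shown rounded; full precision is carried through to the final answer.)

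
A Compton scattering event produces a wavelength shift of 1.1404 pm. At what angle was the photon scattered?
58.00°

From the Compton formula Δλ = λ_C(1 - cos θ), we can solve for θ:

cos θ = 1 - Δλ/λ_C

Given:
- Δλ = 1.1404 pm
- λ_C = h/(m_e·c) ≈ 2.42631024 pm

cos θ = 1 - 1.1404/2.42631024
cos θ = 1 - 0.470014
cos θ = 0.529986

θ = arccos(0.529986)
θ = 58.00°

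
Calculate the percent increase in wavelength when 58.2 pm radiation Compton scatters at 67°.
2.5400%

Calculate the Compton shift:
Δλ = λ_C(1 - cos(67°))
Δλ = 2.4263 × (1 - cos(67°))
Δλ = 2.4263 × 0.6093
Δλ = 1.4783 pm

Percentage change:
(Δλ/λ₀) × 100 = (1.4783/58.2) × 100
= 2.5400%

(Intermediate values are shown rounded; full precision is carried through to the final answer.)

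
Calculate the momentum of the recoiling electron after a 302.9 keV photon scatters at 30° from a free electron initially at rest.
8.1528e-23 kg·m/s

The electron is initially at rest, so by conservation of momentum:
p⃗_e = p⃗₀ − p⃗'  (incident photon momentum minus scattered photon momentum)

Photon momentum magnitudes (p = h/λ = E/c):
λ₀ = hc/E₀ = 4.0932 pm → p₀ = h/λ₀ = 1.6188e-22 kg·m/s
Δλ = λ_C(1 − cos 30°) = 0.3251 pm
λ' = 4.4183 pm → p' = h/λ' = 1.4997e-22 kg·m/s

The scattered photon makes angle θ = 30° with the incident direction, so by the law of cosines:
|p⃗_e|² = p₀² + p'² − 2p₀p'cos θ
|p⃗_e|² = (1.6188e-22)² + (1.4997e-22)² − 2·1.6188e-22·1.4997e-22·cos(30°)
|p⃗_e| = 8.1528e-23 kg·m/s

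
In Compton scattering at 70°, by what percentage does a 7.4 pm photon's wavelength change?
21.5738%

Calculate the Compton shift:
Δλ = λ_C(1 - cos(70°))
Δλ = 2.4263 × (1 - cos(70°))
Δλ = 2.4263 × 0.6580
Δλ = 1.5965 pm

Percentage change:
(Δλ/λ₀) × 100 = (1.5965/7.4) × 100
= 21.5738%

(Intermediate values are shown rounded; full precision is carried through to the final answer.)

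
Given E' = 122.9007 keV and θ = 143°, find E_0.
216.5999 keV

Convert final energy to wavelength (hc ≈ 1239.842 keV·pm):
λ' = hc/E' = 1239.842 / 122.9007 = 10.0882 pm

Calculate the Compton shift:
Δλ = λ_C(1 - cos(143°))
Δλ = 2.4263 × (1 - cos(143°))
Δλ = 4.3640 pm

Initial wavelength:
λ = λ' - Δλ = 10.0882 - 4.3640 = 5.7241 pm

Initial energy:
E = hc/λ = 1239.842 / 5.7241 = 216.5999 keV

(Intermediate values are shown rounded; full precision is carried through to the final answer.)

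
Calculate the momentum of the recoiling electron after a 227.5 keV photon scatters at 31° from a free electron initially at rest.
6.3428e-23 kg·m/s

The electron is initially at rest, so by conservation of momentum:
p⃗_e = p⃗₀ − p⃗'  (incident photon momentum minus scattered photon momentum)

Photon momentum magnitudes (p = h/λ = E/c):
λ₀ = hc/E₀ = 5.4499 pm → p₀ = h/λ₀ = 1.2158e-22 kg·m/s
Δλ = λ_C(1 − cos 31°) = 0.3466 pm
λ' = 5.7964 pm → p' = h/λ' = 1.1431e-22 kg·m/s

The scattered photon makes angle θ = 31° with the incident direction, so by the law of cosines:
|p⃗_e|² = p₀² + p'² − 2p₀p'cos θ
|p⃗_e|² = (1.2158e-22)² + (1.1431e-22)² − 2·1.2158e-22·1.1431e-22·cos(31°)
|p⃗_e| = 6.3428e-23 kg·m/s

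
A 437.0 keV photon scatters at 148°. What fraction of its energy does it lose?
0.6125 (or 61.25%)

Calculate initial and final photon energies:

Initial: E₀ = 437.0 keV → λ₀ = 2.8372 pm
Compton shift: Δλ = 4.4839 pm
Final wavelength: λ' = 7.3211 pm
Final energy: E' = 169.3518 keV

Fractional energy loss:
(E₀ - E')/E₀ = (437.0000 - 169.3518)/437.0000
= 267.6482/437.0000
= 0.6125
= 61.25%

(Intermediate values are shown rounded; full precision is carried through to the final answer.)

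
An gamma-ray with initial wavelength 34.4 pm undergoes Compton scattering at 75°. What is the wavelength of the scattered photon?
36.1983 pm

Using the Compton scattering formula:
λ' = λ + Δλ = λ + λ_C(1 - cos θ)

Given:
- Initial wavelength λ = 34.4 pm
- Scattering angle θ = 75°
- Compton wavelength λ_C ≈ 2.4263 pm

Calculate the shift:
Δλ = 2.4263 × (1 - cos(75°))
Δλ = 2.4263 × 0.7412
Δλ = 1.7983 pm

Final wavelength:
λ' = 34.4 + 1.7983 = 36.1983 pm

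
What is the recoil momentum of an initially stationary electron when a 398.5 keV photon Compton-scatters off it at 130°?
2.8220e-22 kg·m/s

The electron is initially at rest, so by conservation of momentum:
p⃗_e = p⃗₀ − p⃗'  (incident photon momentum minus scattered photon momentum)

Photon momentum magnitudes (p = h/λ = E/c):
λ₀ = hc/E₀ = 3.1113 pm → p₀ = h/λ₀ = 2.1297e-22 kg·m/s
Δλ = λ_C(1 − cos 130°) = 3.9859 pm
λ' = 7.0972 pm → p' = h/λ' = 9.3362e-23 kg·m/s

The scattered photon makes angle θ = 130° with the incident direction, so by the law of cosines:
|p⃗_e|² = p₀² + p'² − 2p₀p'cos θ
|p⃗_e|² = (2.1297e-22)² + (9.3362e-23)² − 2·2.1297e-22·9.3362e-23·cos(130°)
|p⃗_e| = 2.8220e-22 kg·m/s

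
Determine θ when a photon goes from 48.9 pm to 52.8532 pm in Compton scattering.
129.00°

First find the wavelength shift:
Δλ = λ' - λ = 52.8532 - 48.9 = 3.9532 pm

Using Δλ = λ_C(1 - cos θ), with λ_C = h/(m_e·c) ≈ 2.42631024 pm:
cos θ = 1 - Δλ/λ_C
cos θ = 1 - 3.9532/2.42631024
cos θ = -0.629305

θ = arccos(-0.629305)
θ = 129.00°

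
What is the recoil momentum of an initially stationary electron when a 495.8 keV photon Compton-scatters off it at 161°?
3.5300e-22 kg·m/s

The electron is initially at rest, so by conservation of momentum:
p⃗_e = p⃗₀ − p⃗'  (incident photon momentum minus scattered photon momentum)

Photon momentum magnitudes (p = h/λ = E/c):
λ₀ = hc/E₀ = 2.5007 pm → p₀ = h/λ₀ = 2.6497e-22 kg·m/s
Δλ = λ_C(1 − cos 161°) = 4.7204 pm
λ' = 7.2211 pm → p' = h/λ' = 9.1760e-23 kg·m/s

The scattered photon makes angle θ = 161° with the incident direction, so by the law of cosines:
|p⃗_e|² = p₀² + p'² − 2p₀p'cos θ
|p⃗_e|² = (2.6497e-22)² + (9.1760e-23)² − 2·2.6497e-22·9.1760e-23·cos(161°)
|p⃗_e| = 3.5300e-22 kg·m/s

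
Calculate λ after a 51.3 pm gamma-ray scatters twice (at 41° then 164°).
56.6538 pm

Apply Compton shift twice:

First scattering at θ₁ = 41°:
Δλ₁ = λ_C(1 - cos(41°))
Δλ₁ = 2.4263 × 0.2453
Δλ₁ = 0.5952 pm

After first scattering:
λ₁ = 51.3 + 0.5952 = 51.8952 pm

Second scattering at θ₂ = 164°:
Δλ₂ = λ_C(1 - cos(164°))
Δλ₂ = 2.4263 × 1.9613
Δλ₂ = 4.7586 pm

Final wavelength:
λ₂ = 51.8952 + 4.7586 = 56.6538 pm

Total shift: Δλ_total = 0.5952 + 4.7586 = 5.3538 pm

(Intermediate values are shown rounded; full precision is carried through to the final answer.)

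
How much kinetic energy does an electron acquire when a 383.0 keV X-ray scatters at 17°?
12.1455 keV

By energy conservation: K_e = E_initial - E_final

First find the scattered photon energy:
Initial wavelength: λ = hc/E = 3.2372 pm
Compton shift: Δλ = λ_C(1 - cos(17°)) = 0.1060 pm
Final wavelength: λ' = 3.2372 + 0.1060 = 3.3432 pm
Final photon energy: E' = hc/λ' = 370.8545 keV

Electron kinetic energy:
K_e = E - E' = 383.0000 - 370.8545 = 12.1455 keV

(Intermediate values are shown rounded; full precision is carried through to the final answer.)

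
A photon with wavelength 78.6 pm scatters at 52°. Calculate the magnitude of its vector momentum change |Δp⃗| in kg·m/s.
7.3482e-24 kg·m/s

Photon momentum magnitude is p = h/λ.

Initial momentum:
p₀ = h/λ = 6.6261e-34/7.8600e-11 = 8.4301e-24 kg·m/s

After scattering:
λ' = λ + Δλ = 78.6 + 0.9325 = 79.5325 pm
p' = h/λ' = 6.6261e-34/7.9533e-11 = 8.3313e-24 kg·m/s

Momentum is a vector; the scattered photon's direction makes angle θ = 52° with the incident direction. The magnitude of the vector change Δp⃗ = p⃗₀ − p⃗' is found from the law of cosines:
|Δp⃗|² = p₀² + p'² − 2p₀p'cos θ
|Δp⃗|² = (8.4301e-24)² + (8.3313e-24)² − 2·8.4301e-24·8.3313e-24·cos(52°)
|Δp⃗| = 7.3482e-24 kg·m/s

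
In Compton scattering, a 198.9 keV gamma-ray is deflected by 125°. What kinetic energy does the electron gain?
75.5508 keV

By energy conservation: K_e = E_initial - E_final

First find the scattered photon energy:
Initial wavelength: λ = hc/E = 6.2335 pm
Compton shift: Δλ = λ_C(1 - cos(125°)) = 3.8180 pm
Final wavelength: λ' = 6.2335 + 3.8180 = 10.0515 pm
Final photon energy: E' = hc/λ' = 123.3492 keV

Electron kinetic energy:
K_e = E - E' = 198.9000 - 123.3492 = 75.5508 keV

(Intermediate values are shown rounded; full precision is carried through to the final answer.)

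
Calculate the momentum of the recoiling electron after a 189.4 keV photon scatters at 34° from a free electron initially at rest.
5.7714e-23 kg·m/s

The electron is initially at rest, so by conservation of momentum:
p⃗_e = p⃗₀ − p⃗'  (incident photon momentum minus scattered photon momentum)

Photon momentum magnitudes (p = h/λ = E/c):
λ₀ = hc/E₀ = 6.5462 pm → p₀ = h/λ₀ = 1.0122e-22 kg·m/s
Δλ = λ_C(1 − cos 34°) = 0.4148 pm
λ' = 6.9610 pm → p' = h/λ' = 9.5189e-23 kg·m/s

The scattered photon makes angle θ = 34° with the incident direction, so by the law of cosines:
|p⃗_e|² = p₀² + p'² − 2p₀p'cos θ
|p⃗_e|² = (1.0122e-22)² + (9.5189e-23)² − 2·1.0122e-22·9.5189e-23·cos(34°)
|p⃗_e| = 5.7714e-23 kg·m/s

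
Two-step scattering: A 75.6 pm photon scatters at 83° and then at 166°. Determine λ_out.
82.5112 pm

Apply Compton shift twice:

First scattering at θ₁ = 83°:
Δλ₁ = λ_C(1 - cos(83°))
Δλ₁ = 2.4263 × 0.8781
Δλ₁ = 2.1306 pm

After first scattering:
λ₁ = 75.6 + 2.1306 = 77.7306 pm

Second scattering at θ₂ = 166°:
Δλ₂ = λ_C(1 - cos(166°))
Δλ₂ = 2.4263 × 1.9703
Δλ₂ = 4.7805 pm

Final wavelength:
λ₂ = 77.7306 + 4.7805 = 82.5112 pm

Total shift: Δλ_total = 2.1306 + 4.7805 = 6.9112 pm

(Intermediate values are shown rounded; full precision is carried through to the final answer.)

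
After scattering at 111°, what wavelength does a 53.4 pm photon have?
56.6958 pm

Using the Compton scattering formula:
λ' = λ + Δλ = λ + λ_C(1 - cos θ)

Given:
- Initial wavelength λ = 53.4 pm
- Scattering angle θ = 111°
- Compton wavelength λ_C ≈ 2.4263 pm

Calculate the shift:
Δλ = 2.4263 × (1 - cos(111°))
Δλ = 2.4263 × 1.3584
Δλ = 3.2958 pm

Final wavelength:
λ' = 53.4 + 3.2958 = 56.6958 pm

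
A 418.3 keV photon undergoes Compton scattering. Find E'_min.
158.6161 keV (at θ = 180°)

The scattered photon has minimum energy when its wavelength is maximum, i.e., when the Compton shift Δλ = λ_C(1 − cos θ) is maximum. This occurs at θ = 180° (backscattering), giving Δλ_max = 2λ_C = 4.8526 pm.

Initial wavelength: λ₀ = hc/E₀ = 2.9640 pm
Maximum final wavelength: λ'_max = λ₀ + 2λ_C = 2.9640 + 4.8526 = 7.8166 pm
Minimum final energy: E'_min = hc/λ'_max = 158.6161 keV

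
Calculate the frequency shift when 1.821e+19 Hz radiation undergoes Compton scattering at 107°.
2.914e+18 Hz (decrease)

Convert frequency to wavelength (c = 299792458 m/s):
λ₀ = c/f₀ = 299792458/1.821e+19 = 1.6463067e-11 m = 16.4631 pm

Calculate Compton shift:
Δλ = λ_C(1 - cos(107°)) = 3.1357 pm

Final wavelength:
λ' = λ₀ + Δλ = 16.4631 + 3.1357 = 19.5988 pm

Final frequency:
f' = c/λ' = 299792458/1.9598762e-11 = 1.5296500e+19 Hz

Frequency shift (decrease):
Δf = f₀ - f' = 1.821e+19 - 1.5296500e+19 = 2.914e+18 Hz

(Intermediate values are shown rounded; full precision is carried through to the final answer.)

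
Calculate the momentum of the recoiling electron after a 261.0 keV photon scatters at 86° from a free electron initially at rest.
1.6296e-22 kg·m/s

The electron is initially at rest, so by conservation of momentum:
p⃗_e = p⃗₀ − p⃗'  (incident photon momentum minus scattered photon momentum)

Photon momentum magnitudes (p = h/λ = E/c):
λ₀ = hc/E₀ = 4.7504 pm → p₀ = h/λ₀ = 1.3949e-22 kg·m/s
Δλ = λ_C(1 − cos 86°) = 2.2571 pm
λ' = 7.0074 pm → p' = h/λ' = 9.4558e-23 kg·m/s

The scattered photon makes angle θ = 86° with the incident direction, so by the law of cosines:
|p⃗_e|² = p₀² + p'² − 2p₀p'cos θ
|p⃗_e|² = (1.3949e-22)² + (9.4558e-23)² − 2·1.3949e-22·9.4558e-23·cos(86°)
|p⃗_e| = 1.6296e-22 kg·m/s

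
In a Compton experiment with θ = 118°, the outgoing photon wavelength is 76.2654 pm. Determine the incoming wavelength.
72.7000 pm

From λ' = λ + Δλ, we have λ = λ' - Δλ

First calculate the Compton shift:
Δλ = λ_C(1 - cos θ)
Δλ = 2.4263 × (1 - cos(118°))
Δλ = 2.4263 × 1.4695
Δλ = 3.5654 pm

Initial wavelength:
λ = λ' - Δλ
λ = 76.2654 - 3.5654
λ = 72.7000 pm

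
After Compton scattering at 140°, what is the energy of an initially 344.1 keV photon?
157.1785 keV

First convert energy to wavelength:
λ = hc/E, with hc ≈ 1239.842 keV·pm (i.e. 1239.842 eV·nm)

For E = 344.1 keV = 344100 eV:
λ = 1239.842 keV·pm / 344.1 keV
λ = 3.6031 pm

Calculate the Compton shift:
Δλ = λ_C(1 - cos(140°)) = 2.4263 × 1.7660
Δλ = 4.2850 pm

Final wavelength:
λ' = 3.6031 + 4.2850 = 7.8881 pm

Final energy:
E' = hc/λ' = 1239.842 / 7.8881 = 157.1785 keV

(Intermediate values are shown rounded; full precision is carried through to the final answer.)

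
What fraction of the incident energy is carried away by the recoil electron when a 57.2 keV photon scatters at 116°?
0.1387 (or 13.87%)

Calculate initial and final photon energies:

Initial: E₀ = 57.2 keV → λ₀ = 21.6756 pm
Compton shift: Δλ = 3.4899 pm
Final wavelength: λ' = 25.1655 pm
Final energy: E' = 49.2675 keV

Fractional energy loss:
(E₀ - E')/E₀ = (57.2000 - 49.2675)/57.2000
= 7.9325/57.2000
= 0.1387
= 13.87%

(Intermediate values are shown rounded; full precision is carried through to the final answer.)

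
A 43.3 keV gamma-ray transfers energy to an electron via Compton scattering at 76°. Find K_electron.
2.6136 keV

By energy conservation: K_e = E_initial - E_final

First find the scattered photon energy:
Initial wavelength: λ = hc/E = 28.6338 pm
Compton shift: Δλ = λ_C(1 - cos(76°)) = 1.8393 pm
Final wavelength: λ' = 28.6338 + 1.8393 = 30.4731 pm
Final photon energy: E' = hc/λ' = 40.6864 keV

Electron kinetic energy:
K_e = E - E' = 43.3000 - 40.6864 = 2.6136 keV

(Intermediate values are shown rounded; full precision is carried through to the final answer.)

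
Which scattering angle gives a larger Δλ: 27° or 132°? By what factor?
132° produces the larger shift by a factor of 15.314

Calculate both shifts using Δλ = λ_C(1 - cos θ):

For θ₁ = 27°:
Δλ₁ = 2.4263 × (1 - cos(27°))
Δλ₁ = 2.4263 × 0.1090
Δλ₁ = 0.2645 pm

For θ₂ = 132°:
Δλ₂ = 2.4263 × (1 - cos(132°))
Δλ₂ = 2.4263 × 1.6691
Δλ₂ = 4.0498 pm

The 132° angle produces the larger shift.
Ratio: 4.0498/0.2645 = 15.314

(Intermediate values are shown rounded; full precision is carried through to the final answer.)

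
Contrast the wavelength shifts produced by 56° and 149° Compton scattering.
149° produces the larger shift by a factor of 4.213

Calculate both shifts using Δλ = λ_C(1 - cos θ):

For θ₁ = 56°:
Δλ₁ = 2.4263 × (1 - cos(56°))
Δλ₁ = 2.4263 × 0.4408
Δλ₁ = 1.0695 pm

For θ₂ = 149°:
Δλ₂ = 2.4263 × (1 - cos(149°))
Δλ₂ = 2.4263 × 1.8572
Δλ₂ = 4.5061 pm

The 149° angle produces the larger shift.
Ratio: 4.5061/1.0695 = 4.213

(Intermediate values are shown rounded; full precision is carried through to the final answer.)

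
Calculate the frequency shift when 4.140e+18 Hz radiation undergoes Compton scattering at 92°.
1.387e+17 Hz (decrease)

Convert frequency to wavelength (c = 299792458 m/s):
λ₀ = c/f₀ = 299792458/4.140e+18 = 7.2413637e-11 m = 72.4136 pm

Calculate Compton shift:
Δλ = λ_C(1 - cos(92°)) = 2.5110 pm

Final wavelength:
λ' = λ₀ + Δλ = 72.4136 + 2.5110 = 74.9246 pm

Final frequency:
f' = c/λ' = 299792458/7.4924624e-11 = 4.0012541e+18 Hz

Frequency shift (decrease):
Δf = f₀ - f' = 4.140e+18 - 4.0012541e+18 = 1.387e+17 Hz

(Intermediate values are shown rounded; full precision is carried through to the final answer.)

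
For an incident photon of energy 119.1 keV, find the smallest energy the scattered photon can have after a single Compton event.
81.2334 keV (at θ = 180°)

The scattered photon has minimum energy when its wavelength is maximum, i.e., when the Compton shift Δλ = λ_C(1 − cos θ) is maximum. This occurs at θ = 180° (backscattering), giving Δλ_max = 2λ_C = 4.8526 pm.

Initial wavelength: λ₀ = hc/E₀ = 10.4101 pm
Maximum final wavelength: λ'_max = λ₀ + 2λ_C = 10.4101 + 4.8526 = 15.2627 pm
Minimum final energy: E'_min = hc/λ'_max = 81.2334 keV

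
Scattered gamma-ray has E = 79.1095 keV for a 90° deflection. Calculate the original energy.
93.6000 keV

Convert final energy to wavelength (hc ≈ 1239.842 keV·pm):
λ' = hc/E' = 1239.842 / 79.1095 = 15.6725 pm

Calculate the Compton shift:
Δλ = λ_C(1 - cos(90°))
Δλ = 2.4263 × (1 - cos(90°))
Δλ = 2.4263 pm

Initial wavelength:
λ = λ' - Δλ = 15.6725 - 2.4263 = 13.2462 pm

Initial energy:
E = hc/λ = 1239.842 / 13.2462 = 93.6000 keV

(Intermediate values are shown rounded; full precision is carried through to the final answer.)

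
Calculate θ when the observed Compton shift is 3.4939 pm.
116.10°

From the Compton formula Δλ = λ_C(1 - cos θ), we can solve for θ:

cos θ = 1 - Δλ/λ_C

Given:
- Δλ = 3.4939 pm
- λ_C = h/(m_e·c) ≈ 2.42631024 pm

cos θ = 1 - 3.4939/2.42631024
cos θ = 1 - 1.440005
cos θ = -0.440005

θ = arccos(-0.440005)
θ = 116.10°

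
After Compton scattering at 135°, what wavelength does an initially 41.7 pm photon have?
45.8420 pm

Using the Compton formula: λ' = λ + λ_C(1 − cos θ)

For θ = 135°, cos θ = -√2/2 (exact) ≈ -0.7071, so:
1 − cos 135° = 1 − (-√2/2) ≈ 1.7071

Δλ = λ_C × 1.7071 = 2.4263 × 1.7071 = 4.1420 pm

λ' = 41.7 + 4.1420 = 45.8420 pm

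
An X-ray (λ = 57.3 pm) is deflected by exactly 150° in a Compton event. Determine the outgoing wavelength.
61.8276 pm

Using the Compton formula: λ' = λ + λ_C(1 − cos θ)

For θ = 150°, cos θ = -√3/2 (exact) ≈ -0.8660, so:
1 − cos 150° = 1 − (-√3/2) ≈ 1.8660

Δλ = λ_C × 1.8660 = 2.4263 × 1.8660 = 4.5276 pm

λ' = 57.3 + 4.5276 = 61.8276 pm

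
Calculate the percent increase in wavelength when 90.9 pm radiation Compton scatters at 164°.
5.2350%

Calculate the Compton shift:
Δλ = λ_C(1 - cos(164°))
Δλ = 2.4263 × (1 - cos(164°))
Δλ = 2.4263 × 1.9613
Δλ = 4.7586 pm

Percentage change:
(Δλ/λ₀) × 100 = (4.7586/90.9) × 100
= 5.2350%

(Intermediate values are shown rounded; full precision is carried through to the final answer.)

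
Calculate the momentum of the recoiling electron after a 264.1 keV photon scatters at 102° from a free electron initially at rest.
1.8048e-22 kg·m/s

The electron is initially at rest, so by conservation of momentum:
p⃗_e = p⃗₀ − p⃗'  (incident photon momentum minus scattered photon momentum)

Photon momentum magnitudes (p = h/λ = E/c):
λ₀ = hc/E₀ = 4.6946 pm → p₀ = h/λ₀ = 1.4114e-22 kg·m/s
Δλ = λ_C(1 − cos 102°) = 2.9308 pm
λ' = 7.6254 pm → p' = h/λ' = 8.6895e-23 kg·m/s

The scattered photon makes angle θ = 102° with the incident direction, so by the law of cosines:
|p⃗_e|² = p₀² + p'² − 2p₀p'cos θ
|p⃗_e|² = (1.4114e-22)² + (8.6895e-23)² − 2·1.4114e-22·8.6895e-23·cos(102°)
|p⃗_e| = 1.8048e-22 kg·m/s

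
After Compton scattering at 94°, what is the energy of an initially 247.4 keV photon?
162.9859 keV

First convert energy to wavelength:
λ = hc/E, with hc ≈ 1239.842 keV·pm (i.e. 1239.842 eV·nm)

For E = 247.4 keV = 247400 eV:
λ = 1239.842 keV·pm / 247.4 keV
λ = 5.0115 pm

Calculate the Compton shift:
Δλ = λ_C(1 - cos(94°)) = 2.4263 × 1.0698
Δλ = 2.5956 pm

Final wavelength:
λ' = 5.0115 + 2.5956 = 7.6070 pm

Final energy:
E' = hc/λ' = 1239.842 / 7.6070 = 162.9859 keV

(Intermediate values are shown rounded; full precision is carried through to the final answer.)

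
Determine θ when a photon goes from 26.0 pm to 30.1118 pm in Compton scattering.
134.00°

First find the wavelength shift:
Δλ = λ' - λ = 30.1118 - 26.0 = 4.1118 pm

Using Δλ = λ_C(1 - cos θ), with λ_C = h/(m_e·c) ≈ 2.42631024 pm:
cos θ = 1 - Δλ/λ_C
cos θ = 1 - 4.1118/2.42631024
cos θ = -0.694672

θ = arccos(-0.694672)
θ = 134.00°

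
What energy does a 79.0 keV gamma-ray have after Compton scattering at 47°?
75.2981 keV

First convert energy to wavelength:
λ = hc/E, with hc ≈ 1239.842 keV·pm (i.e. 1239.842 eV·nm)

For E = 79.0 keV = 79000 eV:
λ = 1239.842 keV·pm / 79.0 keV
λ = 15.6942 pm

Calculate the Compton shift:
Δλ = λ_C(1 - cos(47°)) = 2.4263 × 0.3180
Δλ = 0.7716 pm

Final wavelength:
λ' = 15.6942 + 0.7716 = 16.4658 pm

Final energy:
E' = hc/λ' = 1239.842 / 16.4658 = 75.2981 keV

(Intermediate values are shown rounded; full precision is carried through to the final answer.)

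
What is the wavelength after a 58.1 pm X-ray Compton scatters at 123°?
61.8478 pm

Using the Compton scattering formula:
λ' = λ + Δλ = λ + λ_C(1 - cos θ)

Given:
- Initial wavelength λ = 58.1 pm
- Scattering angle θ = 123°
- Compton wavelength λ_C ≈ 2.4263 pm

Calculate the shift:
Δλ = 2.4263 × (1 - cos(123°))
Δλ = 2.4263 × 1.5446
Δλ = 3.7478 pm

Final wavelength:
λ' = 58.1 + 3.7478 = 61.8478 pm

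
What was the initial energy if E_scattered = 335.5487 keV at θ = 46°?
419.6999 keV

Convert final energy to wavelength (hc ≈ 1239.842 keV·pm):
λ' = hc/E' = 1239.842 / 335.5487 = 3.6950 pm

Calculate the Compton shift:
Δλ = λ_C(1 - cos(46°))
Δλ = 2.4263 × (1 - cos(46°))
Δλ = 0.7409 pm

Initial wavelength:
λ = λ' - Δλ = 3.6950 - 0.7409 = 2.9541 pm

Initial energy:
E = hc/λ = 1239.842 / 2.9541 = 419.6999 keV

(Intermediate values are shown rounded; full precision is carried through to the final answer.)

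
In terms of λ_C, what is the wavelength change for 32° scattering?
0.1520 λ_C

The Compton shift formula is:
Δλ = λ_C(1 - cos θ)

Dividing both sides by λ_C:
Δλ/λ_C = 1 - cos θ

For θ = 32°:
Δλ/λ_C = 1 - cos(32°)
Δλ/λ_C = 1 - 0.8480
Δλ/λ_C = 0.1520

This means the shift is 0.1520 × λ_C = 0.3687 pm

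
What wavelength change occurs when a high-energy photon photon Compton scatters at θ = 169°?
4.8080 pm

Using the Compton scattering formula:
Δλ = λ_C(1 - cos θ)

where λ_C = h/(m_e·c) ≈ 2.4263 pm is the Compton wavelength of an electron.

For θ = 169°:
cos(169°) = -0.9816
1 - cos(169°) = 1.9816

Δλ = 2.4263 × 1.9816
Δλ = 4.8080 pm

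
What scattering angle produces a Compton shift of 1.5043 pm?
67.67°

From the Compton formula Δλ = λ_C(1 - cos θ), we can solve for θ:

cos θ = 1 - Δλ/λ_C

Given:
- Δλ = 1.5043 pm
- λ_C = h/(m_e·c) ≈ 2.42631024 pm

cos θ = 1 - 1.5043/2.42631024
cos θ = 1 - 0.619995
cos θ = 0.380005

θ = arccos(0.380005)
θ = 67.67°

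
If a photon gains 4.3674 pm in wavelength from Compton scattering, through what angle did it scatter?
143.13°

From the Compton formula Δλ = λ_C(1 - cos θ), we can solve for θ:

cos θ = 1 - Δλ/λ_C

Given:
- Δλ = 4.3674 pm
- λ_C = h/(m_e·c) ≈ 2.42631024 pm

cos θ = 1 - 4.3674/2.42631024
cos θ = 1 - 1.800017
cos θ = -0.800017

θ = arccos(-0.800017)
θ = 143.13°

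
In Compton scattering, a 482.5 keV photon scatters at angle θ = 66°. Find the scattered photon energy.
309.2599 keV

First convert energy to wavelength:
λ = hc/E, with hc ≈ 1239.842 keV·pm (i.e. 1239.842 eV·nm)

For E = 482.5 keV = 482500 eV:
λ = 1239.842 keV·pm / 482.5 keV
λ = 2.5696 pm

Calculate the Compton shift:
Δλ = λ_C(1 - cos(66°)) = 2.4263 × 0.5933
Δλ = 1.4394 pm

Final wavelength:
λ' = 2.5696 + 1.4394 = 4.0091 pm

Final energy:
E' = hc/λ' = 1239.842 / 4.0091 = 309.2599 keV

(Intermediate values are shown rounded; full precision is carried through to the final answer.)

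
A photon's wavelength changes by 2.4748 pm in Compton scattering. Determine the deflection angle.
91.15°

From the Compton formula Δλ = λ_C(1 - cos θ), we can solve for θ:

cos θ = 1 - Δλ/λ_C

Given:
- Δλ = 2.4748 pm
- λ_C = h/(m_e·c) ≈ 2.42631024 pm

cos θ = 1 - 2.4748/2.42631024
cos θ = 1 - 1.019985
cos θ = -0.019985

θ = arccos(-0.019985)
θ = 91.15°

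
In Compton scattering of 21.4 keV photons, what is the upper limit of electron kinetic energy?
1.6539 keV

Maximum energy transfer occurs at θ = 180° (backscattering).

Initial photon: E₀ = 21.4 keV → λ₀ = 57.9365 pm

Maximum Compton shift (at 180°):
Δλ_max = 2λ_C = 2 × 2.4263 = 4.8526 pm

Final wavelength:
λ' = 57.9365 + 4.8526 = 62.7892 pm

Minimum photon energy (maximum energy to electron):
E'_min = hc/λ' = 19.7461 keV

Maximum electron kinetic energy:
K_max = E₀ - E'_min = 21.4000 - 19.7461 = 1.6539 keV

(Intermediate values are shown rounded; full precision is carried through to the final answer.)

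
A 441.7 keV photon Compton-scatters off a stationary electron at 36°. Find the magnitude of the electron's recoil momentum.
1.3924e-22 kg·m/s

The electron is initially at rest, so by conservation of momentum:
p⃗_e = p⃗₀ − p⃗'  (incident photon momentum minus scattered photon momentum)

Photon momentum magnitudes (p = h/λ = E/c):
λ₀ = hc/E₀ = 2.8070 pm → p₀ = h/λ₀ = 2.3606e-22 kg·m/s
Δλ = λ_C(1 − cos 36°) = 0.4634 pm
λ' = 3.2704 pm → p' = h/λ' = 2.0261e-22 kg·m/s

The scattered photon makes angle θ = 36° with the incident direction, so by the law of cosines:
|p⃗_e|² = p₀² + p'² − 2p₀p'cos θ
|p⃗_e|² = (2.3606e-22)² + (2.0261e-22)² − 2·2.3606e-22·2.0261e-22·cos(36°)
|p⃗_e| = 1.3924e-22 kg·m/s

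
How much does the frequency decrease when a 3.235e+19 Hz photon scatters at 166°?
1.101e+19 Hz (decrease)

Convert frequency to wavelength (c = 299792458 m/s):
λ₀ = c/f₀ = 299792458/3.235e+19 = 9.2671548e-12 m = 9.2672 pm

Calculate Compton shift:
Δλ = λ_C(1 - cos(166°)) = 4.7805 pm

Final wavelength:
λ' = λ₀ + Δλ = 9.2672 + 4.7805 = 14.0477 pm

Final frequency:
f' = c/λ' = 299792458/1.4047703e-11 = 2.1341030e+19 Hz

Frequency shift (decrease):
Δf = f₀ - f' = 3.235e+19 - 2.1341030e+19 = 1.101e+19 Hz

(Intermediate values are shown rounded; full precision is carried through to the final answer.)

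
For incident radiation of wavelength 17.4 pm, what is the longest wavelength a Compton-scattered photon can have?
22.2526 pm (at θ = 180°)

The Compton shift is Δλ = λ_C(1 − cos θ).

Since cos θ ranges from −1 to 1, the factor (1 − cos θ) ranges from 0 to 2; the maximum shift occurs at θ = 180° (backscattering):
Δλ_max = 2λ_C = 2 × 2.4263 pm = 4.8526 pm

Maximum scattered wavelength:
λ'_max = λ₀ + Δλ_max = 17.4 + 4.8526 = 22.2526 pm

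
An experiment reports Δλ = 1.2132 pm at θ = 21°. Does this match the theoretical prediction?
No, inconsistent

Calculate the expected shift for θ = 21°:

Δλ_expected = λ_C(1 - cos(21°))
Δλ_expected = 2.4263 × (1 - cos(21°))
Δλ_expected = 2.4263 × 0.0664
Δλ_expected = 0.1612 pm

Given shift: 1.2132 pm
Expected shift: 0.1612 pm
Difference: 1.0520 pm

The values do not match. The given shift corresponds to θ ≈ 60.0°, not 21°.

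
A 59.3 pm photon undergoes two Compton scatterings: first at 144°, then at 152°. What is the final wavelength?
68.2579 pm

Apply Compton shift twice:

First scattering at θ₁ = 144°:
Δλ₁ = λ_C(1 - cos(144°))
Δλ₁ = 2.4263 × 1.8090
Δλ₁ = 4.3892 pm

After first scattering:
λ₁ = 59.3 + 4.3892 = 63.6892 pm

Second scattering at θ₂ = 152°:
Δλ₂ = λ_C(1 - cos(152°))
Δλ₂ = 2.4263 × 1.8829
Δλ₂ = 4.5686 pm

Final wavelength:
λ₂ = 63.6892 + 4.5686 = 68.2579 pm

Total shift: Δλ_total = 4.3892 + 4.5686 = 8.9579 pm

(Intermediate values are shown rounded; full precision is carried through to the final answer.)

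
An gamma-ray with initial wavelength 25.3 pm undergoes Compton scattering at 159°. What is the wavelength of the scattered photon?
29.9915 pm

Using the Compton scattering formula:
λ' = λ + Δλ = λ + λ_C(1 - cos θ)

Given:
- Initial wavelength λ = 25.3 pm
- Scattering angle θ = 159°
- Compton wavelength λ_C ≈ 2.4263 pm

Calculate the shift:
Δλ = 2.4263 × (1 - cos(159°))
Δλ = 2.4263 × 1.9336
Δλ = 4.6915 pm

Final wavelength:
λ' = 25.3 + 4.6915 = 29.9915 pm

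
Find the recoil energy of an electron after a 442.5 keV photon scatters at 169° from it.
279.5761 keV

By energy conservation: K_e = E_initial - E_final

First find the scattered photon energy:
Initial wavelength: λ = hc/E = 2.8019 pm
Compton shift: Δλ = λ_C(1 - cos(169°)) = 4.8080 pm
Final wavelength: λ' = 2.8019 + 4.8080 = 7.6099 pm
Final photon energy: E' = hc/λ' = 162.9239 keV

Electron kinetic energy:
K_e = E - E' = 442.5000 - 162.9239 = 279.5761 keV

(Intermediate values are shown rounded; full precision is carried through to the final answer.)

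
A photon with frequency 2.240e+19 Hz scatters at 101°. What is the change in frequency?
3.977e+18 Hz (decrease)

Convert frequency to wavelength (c = 299792458 m/s):
λ₀ = c/f₀ = 299792458/2.240e+19 = 1.3383592e-11 m = 13.3836 pm

Calculate Compton shift:
Δλ = λ_C(1 - cos(101°)) = 2.8893 pm

Final wavelength:
λ' = λ₀ + Δλ = 13.3836 + 2.8893 = 16.2729 pm

Final frequency:
f' = c/λ' = 299792458/1.6272864e-11 = 1.8422845e+19 Hz

Frequency shift (decrease):
Δf = f₀ - f' = 2.240e+19 - 1.8422845e+19 = 3.977e+18 Hz

(Intermediate values are shown rounded; full precision is carried through to the final answer.)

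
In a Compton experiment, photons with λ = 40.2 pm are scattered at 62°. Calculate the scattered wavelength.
41.4872 pm

Using the Compton scattering formula:
λ' = λ + Δλ = λ + λ_C(1 - cos θ)

Given:
- Initial wavelength λ = 40.2 pm
- Scattering angle θ = 62°
- Compton wavelength λ_C ≈ 2.4263 pm

Calculate the shift:
Δλ = 2.4263 × (1 - cos(62°))
Δλ = 2.4263 × 0.5305
Δλ = 1.2872 pm

Final wavelength:
λ' = 40.2 + 1.2872 = 41.4872 pm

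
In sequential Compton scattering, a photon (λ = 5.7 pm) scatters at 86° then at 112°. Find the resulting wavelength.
11.2923 pm

Apply Compton shift twice:

First scattering at θ₁ = 86°:
Δλ₁ = λ_C(1 - cos(86°))
Δλ₁ = 2.4263 × 0.9302
Δλ₁ = 2.2571 pm

After first scattering:
λ₁ = 5.7 + 2.2571 = 7.9571 pm

Second scattering at θ₂ = 112°:
Δλ₂ = λ_C(1 - cos(112°))
Δλ₂ = 2.4263 × 1.3746
Δλ₂ = 3.3352 pm

Final wavelength:
λ₂ = 7.9571 + 3.3352 = 11.2923 pm

Total shift: Δλ_total = 2.2571 + 3.3352 = 5.5923 pm

(Intermediate values are shown rounded; full precision is carried through to the final answer.)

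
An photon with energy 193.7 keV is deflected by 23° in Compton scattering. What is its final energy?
188.0339 keV

First convert energy to wavelength:
λ = hc/E, with hc ≈ 1239.842 keV·pm (i.e. 1239.842 eV·nm)

For E = 193.7 keV = 193700 eV:
λ = 1239.842 keV·pm / 193.7 keV
λ = 6.4008 pm

Calculate the Compton shift:
Δλ = λ_C(1 - cos(23°)) = 2.4263 × 0.0795
Δλ = 0.1929 pm

Final wavelength:
λ' = 6.4008 + 0.1929 = 6.5937 pm

Final energy:
E' = hc/λ' = 1239.842 / 6.5937 = 188.0339 keV

(Intermediate values are shown rounded; full precision is carried through to the final answer.)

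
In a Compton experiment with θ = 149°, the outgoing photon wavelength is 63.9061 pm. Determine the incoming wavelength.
59.4000 pm

From λ' = λ + Δλ, we have λ = λ' - Δλ

First calculate the Compton shift:
Δλ = λ_C(1 - cos θ)
Δλ = 2.4263 × (1 - cos(149°))
Δλ = 2.4263 × 1.8572
Δλ = 4.5061 pm

Initial wavelength:
λ = λ' - Δλ
λ = 63.9061 - 4.5061
λ = 59.4000 pm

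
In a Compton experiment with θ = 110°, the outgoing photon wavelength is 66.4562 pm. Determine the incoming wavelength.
63.2000 pm

From λ' = λ + Δλ, we have λ = λ' - Δλ

First calculate the Compton shift:
Δλ = λ_C(1 - cos θ)
Δλ = 2.4263 × (1 - cos(110°))
Δλ = 2.4263 × 1.3420
Δλ = 3.2562 pm

Initial wavelength:
λ = λ' - Δλ
λ = 66.4562 - 3.2562
λ = 63.2000 pm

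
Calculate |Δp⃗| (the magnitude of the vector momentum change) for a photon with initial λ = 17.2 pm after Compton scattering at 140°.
6.5234e-23 kg·m/s

Photon momentum magnitude is p = h/λ.

Initial momentum:
p₀ = h/λ = 6.6261e-34/1.7200e-11 = 3.8524e-23 kg·m/s

After scattering:
λ' = λ + Δλ = 17.2 + 4.2850 = 21.4850 pm
p' = h/λ' = 6.6261e-34/2.1485e-11 = 3.0840e-23 kg·m/s

Momentum is a vector; the scattered photon's direction makes angle θ = 140° with the incident direction. The magnitude of the vector change Δp⃗ = p⃗₀ − p⃗' is found from the law of cosines:
|Δp⃗|² = p₀² + p'² − 2p₀p'cos θ
|Δp⃗|² = (3.8524e-23)² + (3.0840e-23)² − 2·3.8524e-23·3.0840e-23·cos(140°)
|Δp⃗| = 6.5234e-23 kg·m/s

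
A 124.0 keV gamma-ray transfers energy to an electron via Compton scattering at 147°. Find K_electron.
38.2566 keV

By energy conservation: K_e = E_initial - E_final

First find the scattered photon energy:
Initial wavelength: λ = hc/E = 9.9987 pm
Compton shift: Δλ = λ_C(1 - cos(147°)) = 4.4612 pm
Final wavelength: λ' = 9.9987 + 4.4612 = 14.4599 pm
Final photon energy: E' = hc/λ' = 85.7434 keV

Electron kinetic energy:
K_e = E - E' = 124.0000 - 85.7434 = 38.2566 keV

(Intermediate values are shown rounded; full precision is carried through to the final answer.)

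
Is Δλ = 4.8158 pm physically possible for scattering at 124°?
No, inconsistent

Calculate the expected shift for θ = 124°:

Δλ_expected = λ_C(1 - cos(124°))
Δλ_expected = 2.4263 × (1 - cos(124°))
Δλ_expected = 2.4263 × 1.5592
Δλ_expected = 3.7831 pm

Given shift: 4.8158 pm
Expected shift: 3.7831 pm
Difference: 1.0327 pm

The values do not match. The given shift corresponds to θ ≈ 170.0°, not 124°.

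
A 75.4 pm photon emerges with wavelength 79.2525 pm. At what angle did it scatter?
126.00°

First find the wavelength shift:
Δλ = λ' - λ = 79.2525 - 75.4 = 3.8525 pm

Using Δλ = λ_C(1 - cos θ), with λ_C = h/(m_e·c) ≈ 2.42631024 pm:
cos θ = 1 - Δλ/λ_C
cos θ = 1 - 3.8525/2.42631024
cos θ = -0.587802

θ = arccos(-0.587802)
θ = 126.00°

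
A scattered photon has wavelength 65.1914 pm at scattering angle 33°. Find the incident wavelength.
64.8000 pm

From λ' = λ + Δλ, we have λ = λ' - Δλ

First calculate the Compton shift:
Δλ = λ_C(1 - cos θ)
Δλ = 2.4263 × (1 - cos(33°))
Δλ = 2.4263 × 0.1613
Δλ = 0.3914 pm

Initial wavelength:
λ = λ' - Δλ
λ = 65.1914 - 0.3914
λ = 64.8000 pm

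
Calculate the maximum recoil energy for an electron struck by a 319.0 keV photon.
177.1298 keV

Maximum energy transfer occurs at θ = 180° (backscattering).

Initial photon: E₀ = 319.0 keV → λ₀ = 3.8867 pm

Maximum Compton shift (at 180°):
Δλ_max = 2λ_C = 2 × 2.4263 = 4.8526 pm

Final wavelength:
λ' = 3.8867 + 4.8526 = 8.7393 pm

Minimum photon energy (maximum energy to electron):
E'_min = hc/λ' = 141.8702 keV

Maximum electron kinetic energy:
K_max = E₀ - E'_min = 319.0000 - 141.8702 = 177.1298 keV

(Intermediate values are shown rounded; full precision is carried through to the final answer.)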